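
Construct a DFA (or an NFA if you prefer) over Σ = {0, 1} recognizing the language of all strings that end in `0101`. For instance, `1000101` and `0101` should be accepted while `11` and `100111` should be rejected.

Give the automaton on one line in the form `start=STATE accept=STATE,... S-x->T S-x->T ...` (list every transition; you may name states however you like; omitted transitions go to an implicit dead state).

Let each state record the length of the longest suffix of the input read so far that is also a prefix of `0101`. S1 means the last symbol is `0`; S2 means the last 2 symbols are `01`; S3 means the last 3 symbols are `010`; S4 means the last 4 symbols are `0101`. Accept only at S4, where the string currently ends in `0101`.
A 5-state machine:
        0   1  
>  S0   S1  S0 
   S1   S1  S2 
   S2   S3  S0 
   S3   S1  S4 
 * S4   S3  S0 
(> = start, * = accepting)

start=S0 accept=S4 S0-0->S1 S0-1->S0 S1-0->S1 S1-1->S2 S2-0->S3 S2-1->S0 S3-0->S1 S3-1->S4 S4-0->S3 S4-1->S0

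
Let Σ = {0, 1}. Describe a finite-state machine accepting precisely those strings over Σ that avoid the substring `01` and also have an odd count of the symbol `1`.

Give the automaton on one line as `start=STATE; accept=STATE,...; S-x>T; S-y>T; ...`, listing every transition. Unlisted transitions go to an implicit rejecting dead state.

Run two small machines in parallel and take their product. The first has 3 states tracking partial matches of the forbidden pattern `01`; the second has 2 states tracking the count of `1`s modulo 2. A product state is a pair (one from each), accepting exactly when both do.
With 6 states:
        0   1  
>  s0   s1  s2 
   s1   s1  s3 
 * s2   s4  s0 
   s3   s3  s5 
 * s4   s4  s5 
   s5   s5  s3 
(> = start, * = accepting)

start=s0; accept=s2,s4; s0-0>s1; s0-1>s2; s1-0>s1; s1-1>s3; s2-0>s4; s2-1>s0; s3-0>s3; s3-1>s5; s4-0>s4; s4-1>s5; s5-0>s5; s5-1>s3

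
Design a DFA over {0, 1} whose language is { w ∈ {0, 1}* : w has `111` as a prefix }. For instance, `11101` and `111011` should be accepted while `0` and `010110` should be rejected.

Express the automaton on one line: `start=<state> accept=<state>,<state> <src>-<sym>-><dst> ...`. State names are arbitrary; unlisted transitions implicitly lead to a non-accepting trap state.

Check the first 3 symbols one by one: q0 through q2 record how many have matched `111` so far; any wrong symbol goes to the dead state q4. After all 3 match we enter the accepting sink q3.
5 states suffice.
        0   1  
>  q0   q4  q1 
   q1   q4  q2 
   q2   q4  q3 
 * q3   q3  q3 
   q4   q4  q4 
(> = start, * = accepting)

start=q0 accept=q3 q0-0->q4 q0-1->q1 q1-0->q4 q1-1->q2 q2-0->q4 q2-1->q3 q3-0->q3 q3-1->q3 q4-0->q4 q4-1->q4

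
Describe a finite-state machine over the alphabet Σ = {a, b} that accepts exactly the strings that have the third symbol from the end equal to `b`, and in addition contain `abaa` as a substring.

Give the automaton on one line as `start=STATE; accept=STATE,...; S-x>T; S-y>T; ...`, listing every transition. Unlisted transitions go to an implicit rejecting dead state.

Build one automaton per condition and run them in lockstep. One (15 states) tracks the last 3 symbols read; the other (5 states) tracks whether and how much of `abaa` has been seen. Each combined state is a pair, one component from each; accept when both components accept. Minimizing collapses redundant product states.
With 12 states:
          a    b  
>  q0     q1   q0 
   q1     q1   q2 
   q2     q3   q0 
   q3     q4   q2 
 * q4     q5   q6 
   q5     q5   q6 
   q6     q7   q8 
   q7     q4   q9 
   q8    q10  q11 
 * q9     q7   q8 
 * q10    q4   q9 
 * q11   q10  q11 
(> = start, * = accepting)

start=q0; accept=q4,q9,q10,q11; q0-a>q1; q0-b>q0; q1-a>q1; q1-b>q2; q2-a>q3; q2-b>q0; q3-a>q4; q3-b>q2; q4-a>q5; q4-b>q6; q5-a>q5; q5-b>q6; q6-a>q7; q6-b>q8; q7-a>q4; q7-b>q9; q8-a>q10; q8-b>q11; q9-a>q7; q9-b>q8; q10-a>q4; q10-b>q9; q11-a>q10; q11-b>q11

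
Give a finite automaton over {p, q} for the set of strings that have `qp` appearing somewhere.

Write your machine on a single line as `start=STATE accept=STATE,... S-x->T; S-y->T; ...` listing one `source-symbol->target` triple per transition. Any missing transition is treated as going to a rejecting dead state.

Track how much of `qp` has been matched so far: state s0 is no progress, s2 is the absorbing accept state reached once `qp` has occurred. Intermediate states record partial matches; on a mismatch, fall back to the longest reusable overlap.
3 states suffice.
        p   q  
>  s0   s0  s1 
   s1   s2  s1 
 * s2   s2  s2 
(> = start, * = accepting)

start=s0; accept=s2; s0-p->s0; s0-q->s1; s1-p->s2; s1-q->s1; s2-p->s2; s2-q->s2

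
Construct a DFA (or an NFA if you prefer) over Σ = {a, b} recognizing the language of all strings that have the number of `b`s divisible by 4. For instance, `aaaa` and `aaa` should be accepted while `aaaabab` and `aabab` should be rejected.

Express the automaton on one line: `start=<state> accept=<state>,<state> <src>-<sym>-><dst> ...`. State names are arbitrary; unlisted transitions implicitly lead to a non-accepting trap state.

start=q0 accept=q0 q0-a->q0 q0-b->q1 q1-a->q1 q1-b->q2 q2-a->q2 q2-b->q3 q3-a->q3 q3-b->q0

Keep the running count of `b`s modulo 4: each `b` advances along the cycle q0 → q1 → q2 → q3 → q0 while other symbols loop. Accept at q0.
4 states suffice.
        a   b  
>* q0   q0  q1 
   q1   q1  q2 
   q2   q2  q3 
   q3   q3  q0 
(> = start, * = accepting)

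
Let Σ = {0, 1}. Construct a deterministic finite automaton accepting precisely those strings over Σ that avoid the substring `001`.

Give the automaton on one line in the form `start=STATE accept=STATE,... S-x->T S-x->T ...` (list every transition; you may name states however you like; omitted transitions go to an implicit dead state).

Track partial matches of the forbidden pattern `001`. State s3 is a dead state reached once `001` has occurred; every other state accepts. s0 means no part of `001` is currently matched.
A 4-state machine:
        0   1  
>* s0   s1  s0 
 * s1   s2  s0 
 * s2   s2  s3 
   s3   s3  s3 
(> = start, * = accepting)

start=s0 accept=s0,s1,s2 s0-0->s1 s0-1->s0 s1-0->s2 s1-1->s0 s2-0->s2 s2-1->s3 s3-0->s3 s3-1->s3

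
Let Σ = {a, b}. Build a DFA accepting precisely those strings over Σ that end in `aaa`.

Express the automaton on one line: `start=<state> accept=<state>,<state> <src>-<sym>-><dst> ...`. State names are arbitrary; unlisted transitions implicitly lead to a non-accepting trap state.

start=q0 accept=q3 q0-a->q1 q0-b->q0 q1-a->q2 q1-b->q0 q2-a->q3 q2-b->q0 q3-a->q3 q3-b->q0

Remember how much of `aaa` the current input suffix matches. State q0 means no match yet; q1 means the last symbol is `a`; q2 means the last 2 symbols are `aa`; q3 means the last 3 symbols are `aaa`. Only q3 accepts. On a mismatch, fall back to the longest proper suffix that is still a prefix of `aaa`.
        a   b  
>  q0   q1  q0 
   q1   q2  q0 
   q2   q3  q0 
 * q3   q3  q0 
(> = start, * = accepting)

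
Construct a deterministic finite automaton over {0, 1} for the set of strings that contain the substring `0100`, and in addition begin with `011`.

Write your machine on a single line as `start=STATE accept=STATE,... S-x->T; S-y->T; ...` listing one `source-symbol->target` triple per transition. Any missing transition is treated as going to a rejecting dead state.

Build one automaton per condition and run them in lockstep. The first has 5 states tracking whether and how much of `0100` has been seen; the second has 5 states tracking whether the input so far still matches the prefix `011`. A product state is a pair (one from each), accepting exactly when both do. After merging equivalent states the machine shrinks.
With 9 states:
        0   1  
>  q0   q1  q2 
   q1   q2  q3 
   q2   q2  q2 
   q3   q2  q4 
   q4   q5  q4 
   q5   q5  q6 
   q6   q7  q4 
   q7   q8  q6 
 * q8   q8  q8 
(> = start, * = accepting)

start=q0; accept=q8; q0-0->q1; q0-1->q2; q1-0->q2; q1-1->q3; q2-0->q2; q2-1->q2; q3-0->q2; q3-1->q4; q4-0->q5; q4-1->q4; q5-0->q5; q5-1->q6; q6-0->q7; q6-1->q4; q7-0->q8; q7-1->q6; q8-0->q8; q8-1->q8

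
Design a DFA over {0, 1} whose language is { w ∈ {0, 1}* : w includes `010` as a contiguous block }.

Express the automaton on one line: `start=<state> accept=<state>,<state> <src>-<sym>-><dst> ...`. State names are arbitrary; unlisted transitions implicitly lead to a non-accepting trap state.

start=A accept=D A-0->B A-1->A B-0->B B-1->C C-0->D C-1->A D-0->D D-1->D

States A..C record the length of the longest prefix of `010` that matches the current input suffix. Reaching D means `010` has been seen, and we stay there forever. Accept from D.
With 4 states:
       0  1 
>  A   B  A 
   B   B  C 
   C   D  A 
 * D   D  D 
(> = start, * = accepting)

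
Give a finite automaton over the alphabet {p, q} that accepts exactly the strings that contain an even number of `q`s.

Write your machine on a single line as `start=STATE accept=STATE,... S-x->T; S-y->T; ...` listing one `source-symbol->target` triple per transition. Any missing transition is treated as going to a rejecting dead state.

start=S0; accept=S0; S0-p->S0; S0-q->S1; S1-p->S1; S1-q->S0

The only thing that matters is how many `q`s have appeared, reduced mod 2. Use one state per residue: S0 for 0, …, S1 for 1. Reading `q` moves to the next residue; anything else stays put. S0 is accepting.
2 states suffice.
        p   q  
>* S0   S0  S1 
   S1   S1  S0 
(> = start, * = accepting)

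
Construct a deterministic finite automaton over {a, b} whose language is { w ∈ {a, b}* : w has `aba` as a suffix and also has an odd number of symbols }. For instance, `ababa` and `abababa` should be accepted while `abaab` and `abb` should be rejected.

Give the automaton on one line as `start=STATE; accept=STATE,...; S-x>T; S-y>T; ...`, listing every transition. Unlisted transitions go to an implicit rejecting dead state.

start=S0; accept=S4; S0-a>S1; S0-b>S2; S1-a>S0; S1-b>S3; S2-a>S0; S2-b>S0; S3-a>S4; S3-b>S2; S4-a>S0; S4-b>S3

Run two small machines in parallel and take their product. One (4 states) tracks how much of the suffix `aba` has currently been matched; the other (2 states) tracks the input length modulo 2. Each combined state is a pair, one component from each; accept when both components accept. Equivalent product states are then merged.
With 5 states:
        a   b  
>  S0   S1  S2 
   S1   S0  S3 
   S2   S0  S0 
   S3   S4  S2 
 * S4   S0  S3 
(> = start, * = accepting)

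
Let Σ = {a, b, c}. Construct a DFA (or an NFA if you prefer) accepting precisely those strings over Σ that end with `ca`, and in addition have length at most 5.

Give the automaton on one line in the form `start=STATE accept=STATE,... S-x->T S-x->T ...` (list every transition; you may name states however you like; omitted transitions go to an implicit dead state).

start=s0 accept=s5,s8,s11,s14 s0-a->s1 s0-b->s1 s0-c->s2 s1-a->s3 s1-b->s3 s1-c->s4 s2-a->s5 s2-b->s3 s2-c->s4 s3-a->s6 s3-b->s6 s3-c->s7 s4-a->s8 s4-b->s6 s4-c->s7 s5-a->s6 s5-b->s6 s5-c->s7 s6-a->s9 s6-b->s9 s6-c->s10 s7-a->s11 s7-b->s9 s7-c->s10 s8-a->s9 s8-b->s9 s8-c->s10 s9-a->s12 s9-b->s12 s9-c->s13 s10-a->s14 s10-b->s12 s10-c->s13 s11-a->s12 s11-b->s12 s11-c->s13 s12-a->s15 s12-b->s15 s12-c->s16 s13-a->s17 s13-b->s15 s13-c->s16 s14-a->s15 s14-b->s15 s14-c->s16 s15-a->s15 s15-b->s15 s15-c->s16 s16-a->s17 s16-b->s15 s16-c->s16 s17-a->s15 s17-b->s15 s17-c->s16

Handle the two conditions separately and then intersect. One (3 states) tracks how much of the suffix `ca` has currently been matched; the other (7 states) tracks the input length, saturating at 6. Each combined state is a pair, one component from each; accept when both components accept.
18 states suffice.
          a    b    c  
>  s0     s1   s1   s2 
   s1     s3   s3   s4 
   s2     s5   s3   s4 
   s3     s6   s6   s7 
   s4     s8   s6   s7 
 * s5     s6   s6   s7 
   s6     s9   s9  s10 
   s7    s11   s9  s10 
 * s8     s9   s9  s10 
   s9    s12  s12  s13 
   s10   s14  s12  s13 
 * s11   s12  s12  s13 
   s12   s15  s15  s16 
   s13   s17  s15  s16 
 * s14   s15  s15  s16 
   s15   s15  s15  s16 
   s16   s17  s15  s16 
   s17   s15  s15  s16 
(> = start, * = accepting)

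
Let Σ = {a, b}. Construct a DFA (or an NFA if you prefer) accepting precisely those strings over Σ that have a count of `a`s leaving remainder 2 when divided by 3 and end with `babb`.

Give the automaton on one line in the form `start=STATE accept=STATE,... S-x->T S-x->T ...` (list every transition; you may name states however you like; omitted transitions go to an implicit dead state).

start=q0 accept=q6 q0-a->q1 q0-b->q0 q1-a->q2 q1-b->q3 q2-a->q0 q2-b->q2 q3-a->q4 q3-b->q3 q4-a->q0 q4-b->q5 q5-a->q0 q5-b->q6 q6-a->q0 q6-b->q2

Handle the two conditions separately and then intersect. One (3 states) tracks the count of `a`s modulo 3; the other (5 states) tracks how much of the suffix `babb` has currently been matched. Each combined state is a pair, one component from each; accept when both components accept. Equivalent product states are then merged.
With 7 states:
        a   b  
>  q0   q1  q0 
   q1   q2  q3 
   q2   q0  q2 
   q3   q4  q3 
   q4   q0  q5 
   q5   q0  q6 
 * q6   q0  q2 
(> = start, * = accepting)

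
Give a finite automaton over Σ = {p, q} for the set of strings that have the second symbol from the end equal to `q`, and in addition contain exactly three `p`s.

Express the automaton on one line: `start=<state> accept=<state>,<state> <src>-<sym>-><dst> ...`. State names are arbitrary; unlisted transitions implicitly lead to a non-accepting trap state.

start=A accept=N,R A-p->B A-q->C B-p->D B-q->E C-p->F C-q->G D-p->H D-q->I E-p->J E-q->K F-p->D F-q->E G-p->F G-q->G H-p->L H-q->M I-p->N I-q->O J-p->H J-q->I K-p->J K-q->K L-p->L L-q->P M-p->Q M-q->R N-p->L N-q->M O-p->N O-q->O P-p->Q P-q->S Q-p->L Q-q->P R-p->Q R-q->R S-p->Q S-q->S

Build one automaton per condition and run them in lockstep. One (7 states) tracks the last 2 symbols read; the other (5 states) tracks the count of `p`s, saturating at 4. Each combined state is a pair, one component from each; accept when both components accept.
A 19-state machine:
       p  q 
>  A   B  C 
   B   D  E 
   C   F  G 
   D   H  I 
   E   J  K 
   F   D  E 
   G   F  G 
   H   L  M 
   I   N  O 
   J   H  I 
   K   J  K 
   L   L  P 
   M   Q  R 
 * N   L  M 
   O   N  O 
   P   Q  S 
   Q   L  P 
 * R   Q  R 
   S   Q  S 
(> = start, * = accepting)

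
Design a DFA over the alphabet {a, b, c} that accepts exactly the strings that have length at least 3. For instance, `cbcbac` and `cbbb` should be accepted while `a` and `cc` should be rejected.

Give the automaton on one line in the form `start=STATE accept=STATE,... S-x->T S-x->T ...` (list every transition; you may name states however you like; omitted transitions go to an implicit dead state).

Count input length up to 4: every symbol moves from q0 toward q4, which means 'more than 3' and absorbs. Accept from {q3, q4}.
        a   b   c  
>  q0   q1  q1  q1 
   q1   q2  q2  q2 
   q2   q3  q3  q3 
 * q3   q4  q4  q4 
 * q4   q4  q4  q4 
(> = start, * = accepting)

start=q0 accept=q3,q4 q0-a->q1 q0-b->q1 q0-c->q1 q1-a->q2 q1-b->q2 q1-c->q2 q2-a->q3 q2-b->q3 q2-c->q3 q3-a->q4 q3-b->q4 q3-c->q4 q4-a->q4 q4-b->q4 q4-c->q4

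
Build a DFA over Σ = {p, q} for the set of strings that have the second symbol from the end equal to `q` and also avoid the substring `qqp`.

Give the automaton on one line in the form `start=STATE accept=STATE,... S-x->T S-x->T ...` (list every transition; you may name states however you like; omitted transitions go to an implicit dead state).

Run two small machines in parallel and take their product. The first has 7 states tracking the last 2 symbols read; the second has 4 states tracking partial matches of the forbidden pattern `qqp`. A product state is a pair (one from each), accepting exactly when both do.
An 11-state machine:
       p  q 
>  A   B  C 
   B   D  E 
   C   F  G 
   D   D  E 
   E   F  G 
 * F   D  E 
 * G   H  G 
   H   I  J 
   I   I  J 
   J   H  K 
   K   H  K 
(> = start, * = accepting)

start=A accept=F,G A-p->B A-q->C B-p->D B-q->E C-p->F C-q->G D-p->D D-q->E E-p->F E-q->G F-p->D F-q->E G-p->H G-q->G H-p->I H-q->J I-p->I I-q->J J-p->H J-q->K K-p->H K-q->K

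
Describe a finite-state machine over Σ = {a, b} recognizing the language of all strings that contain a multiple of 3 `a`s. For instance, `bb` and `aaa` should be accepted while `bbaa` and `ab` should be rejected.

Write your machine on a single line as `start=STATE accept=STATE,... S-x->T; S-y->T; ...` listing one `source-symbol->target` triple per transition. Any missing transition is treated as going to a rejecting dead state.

start=q0; accept=q0; q0-a->q1; q0-b->q0; q1-a->q2; q1-b->q1; q2-a->q0; q2-b->q2

Keep the running count of `a`s modulo 3: each `a` advances along the cycle q0 → q1 → q2 → q0 while other symbols loop. Accept at q0.
3 states suffice.
        a   b  
>* q0   q1  q0 
   q1   q2  q1 
   q2   q0  q2 
(> = start, * = accepting)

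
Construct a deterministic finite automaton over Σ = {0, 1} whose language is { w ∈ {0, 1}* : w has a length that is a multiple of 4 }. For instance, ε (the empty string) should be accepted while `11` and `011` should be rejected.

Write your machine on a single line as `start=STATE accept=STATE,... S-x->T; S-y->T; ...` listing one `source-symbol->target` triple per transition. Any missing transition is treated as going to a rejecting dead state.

start=q0; accept=q0; q0-0->q1; q0-1->q1; q1-0->q2; q1-1->q2; q2-0->q3; q2-1->q3; q3-0->q0; q3-1->q0

Only the length mod 4 matters, so use a 4-cycle: from any state, every input symbol moves to the next state, wrapping q3 back to q0. Mark q0 accepting.
4 states suffice.
        0   1  
>* q0   q1  q1 
   q1   q2  q2 
   q2   q3  q3 
   q3   q0  q0 
(> = start, * = accepting)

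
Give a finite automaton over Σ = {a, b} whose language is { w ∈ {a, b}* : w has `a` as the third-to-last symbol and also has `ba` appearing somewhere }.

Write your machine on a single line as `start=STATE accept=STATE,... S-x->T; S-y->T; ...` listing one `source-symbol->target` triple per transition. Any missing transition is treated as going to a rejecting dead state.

start=s0; accept=s9,s15,s16,s17; s0-a->s1; s0-b->s2; s1-a->s3; s1-b->s4; s2-a->s5; s2-b->s6; s3-a->s7; s3-b->s8; s4-a->s9; s4-b->s10; s5-a->s11; s5-b->s12; s6-a->s13; s6-b->s14; s7-a->s7; s7-b->s8; s8-a->s9; s8-b->s10; s9-a->s11; s9-b->s12; s10-a->s13; s10-b->s14; s11-a->s15; s11-b->s16; s12-a->s9; s12-b->s17; s13-a->s11; s13-b->s12; s14-a->s13; s14-b->s14; s15-a->s15; s15-b->s16; s16-a->s9; s16-b->s17; s17-a->s13; s17-b->s18; s18-a->s13; s18-b->s18

Build one automaton per condition and run them in lockstep. One (15 states) tracks the last 3 symbols read; the other (3 states) tracks whether and how much of `ba` has been seen. Each combined state is a pair, one component from each; accept when both components accept.
A 19-state machine:
          a    b  
>  s0     s1   s2 
   s1     s3   s4 
   s2     s5   s6 
   s3     s7   s8 
   s4     s9  s10 
   s5    s11  s12 
   s6    s13  s14 
   s7     s7   s8 
   s8     s9  s10 
 * s9    s11  s12 
   s10   s13  s14 
   s11   s15  s16 
   s12    s9  s17 
   s13   s11  s12 
   s14   s13  s14 
 * s15   s15  s16 
 * s16    s9  s17 
 * s17   s13  s18 
   s18   s13  s18 
(> = start, * = accepting)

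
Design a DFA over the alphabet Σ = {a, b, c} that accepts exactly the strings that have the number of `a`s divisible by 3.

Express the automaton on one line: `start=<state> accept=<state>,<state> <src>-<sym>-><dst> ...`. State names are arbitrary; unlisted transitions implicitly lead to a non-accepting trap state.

start=q0 accept=q0 q0-a->q1 q0-b->q0 q0-c->q0 q1-a->q2 q1-b->q1 q1-c->q1 q2-a->q0 q2-b->q2 q2-c->q2

Keep the running count of `a`s modulo 3: each `a` advances along the cycle q0 → q1 → q2 → q0 while other symbols loop. Accept at q0.
3 states suffice.
        a   b   c  
>* q0   q1  q0  q0 
   q1   q2  q1  q1 
   q2   q0  q2  q2 
(> = start, * = accepting)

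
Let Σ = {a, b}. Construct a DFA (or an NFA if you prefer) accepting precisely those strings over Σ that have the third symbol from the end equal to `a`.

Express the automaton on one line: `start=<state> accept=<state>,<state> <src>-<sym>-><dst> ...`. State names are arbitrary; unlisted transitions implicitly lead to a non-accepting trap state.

start=q0 accept=q7,q8,q9,q10 q0-a->q1 q0-b->q2 q1-a->q3 q1-b->q4 q2-a->q5 q2-b->q6 q3-a->q7 q3-b->q8 q4-a->q9 q4-b->q10 q5-a->q11 q5-b->q12 q6-a->q13 q6-b->q14 q7-a->q7 q7-b->q8 q8-a->q9 q8-b->q10 q9-a->q11 q9-b->q12 q10-a->q13 q10-b->q14 q11-a->q7 q11-b->q8 q12-a->q9 q12-b->q10 q13-a->q11 q13-b->q12 q14-a->q13 q14-b->q14

Because acceptance depends on a position counted from the end, the machine has to buffer the most recent 3 symbols. Make each state the string of the last up-to-3 symbols read; on input `x` shift the window left and append `x`. Accept when the buffered window has length 3 and begins with `a`.
With 15 states:
          a    b  
>  q0     q1   q2 
   q1     q3   q4 
   q2     q5   q6 
   q3     q7   q8 
   q4     q9  q10 
   q5    q11  q12 
   q6    q13  q14 
 * q7     q7   q8 
 * q8     q9  q10 
 * q9    q11  q12 
 * q10   q13  q14 
   q11    q7   q8 
   q12    q9  q10 
   q13   q11  q12 
   q14   q13  q14 
(> = start, * = accepting)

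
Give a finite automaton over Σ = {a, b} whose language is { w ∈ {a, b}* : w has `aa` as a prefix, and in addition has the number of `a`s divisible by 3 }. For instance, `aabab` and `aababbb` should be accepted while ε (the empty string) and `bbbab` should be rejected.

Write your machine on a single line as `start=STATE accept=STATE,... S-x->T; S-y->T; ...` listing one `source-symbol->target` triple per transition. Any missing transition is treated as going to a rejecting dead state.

start=s0; accept=s5; s0-a->s1; s0-b->s2; s1-a->s3; s1-b->s4; s2-a->s4; s2-b->s2; s3-a->s5; s3-b->s3; s4-a->s6; s4-b->s4; s5-a->s7; s5-b->s5; s6-a->s2; s6-b->s6; s7-a->s3; s7-b->s7

Handle the two conditions separately and then intersect. The first has 4 states tracking whether the input so far still matches the prefix `aa`; the second has 3 states tracking the count of `a`s modulo 3. A product state is a pair (one from each), accepting exactly when both do.
With 8 states:
        a   b  
>  s0   s1  s2 
   s1   s3  s4 
   s2   s4  s2 
   s3   s5  s3 
   s4   s6  s4 
 * s5   s7  s5 
   s6   s2  s6 
   s7   s3  s7 
(> = start, * = accepting)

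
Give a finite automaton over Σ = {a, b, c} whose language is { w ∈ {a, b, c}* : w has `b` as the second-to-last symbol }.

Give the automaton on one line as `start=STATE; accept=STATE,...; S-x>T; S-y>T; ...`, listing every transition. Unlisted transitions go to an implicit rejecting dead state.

Because acceptance depends on a position counted from the end, the machine has to buffer the most recent 2 symbols. Make each state the string of the last up-to-2 symbols read; on input `x` shift the window left and append `x`. Accept when the buffered window has length 2 and begins with `b`.
13 states suffice.
          a    b    c  
>  S0     S1   S2   S3 
   S1     S4   S5   S6 
   S2     S7   S8   S9 
   S3    S10  S11  S12 
   S4     S4   S5   S6 
   S5     S7   S8   S9 
   S6    S10  S11  S12 
 * S7     S4   S5   S6 
 * S8     S7   S8   S9 
 * S9    S10  S11  S12 
   S10    S4   S5   S6 
   S11    S7   S8   S9 
   S12   S10  S11  S12 
(> = start, * = accepting)

start=S0; accept=S7,S8,S9; S0-a>S1; S0-b>S2; S0-c>S3; S1-a>S4; S1-b>S5; S1-c>S6; S2-a>S7; S2-b>S8; S2-c>S9; S3-a>S10; S3-b>S11; S3-c>S12; S4-a>S4; S4-b>S5; S4-c>S6; S5-a>S7; S5-b>S8; S5-c>S9; S6-a>S10; S6-b>S11; S6-c>S12; S7-a>S4; S7-b>S5; S7-c>S6; S8-a>S7; S8-b>S8; S8-c>S9; S9-a>S10; S9-b>S11; S9-c>S12; S10-a>S4; S10-b>S5; S10-c>S6; S11-a>S7; S11-b>S8; S11-c>S9; S12-a>S10; S12-b>S11; S12-c>S12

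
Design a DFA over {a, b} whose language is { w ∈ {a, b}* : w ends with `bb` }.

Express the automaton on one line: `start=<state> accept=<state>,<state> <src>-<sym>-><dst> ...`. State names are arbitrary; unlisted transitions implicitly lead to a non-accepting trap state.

start=q0 accept=q2 q0-a->q0 q0-b->q1 q1-a->q0 q1-b->q2 q2-a->q0 q2-b->q2

Let each state record the length of the longest suffix of the input read so far that is also a prefix of `bb`. q1 means the last symbol is `b`; q2 means the last 2 symbols are `bb`. Accept only at q2, where the string currently ends in `bb`.
A 3-state machine:
        a   b  
>  q0   q0  q1 
   q1   q0  q2 
 * q2   q0  q2 
(> = start, * = accepting)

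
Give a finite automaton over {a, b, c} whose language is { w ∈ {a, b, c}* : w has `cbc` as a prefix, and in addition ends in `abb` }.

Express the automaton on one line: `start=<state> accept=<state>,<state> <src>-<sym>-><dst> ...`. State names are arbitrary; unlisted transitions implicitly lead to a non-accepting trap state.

Run two small machines in parallel and take their product. One (5 states) tracks whether the input so far still matches the prefix `cbc`; the other (4 states) tracks how much of the suffix `abb` has currently been matched. Each combined state is a pair, one component from each; accept when both components accept. Equivalent product states are then merged.
An 8-state machine:
        a   b   c  
>  S0   S1  S1  S2 
   S1   S1  S1  S1 
   S2   S1  S3  S1 
   S3   S1  S1  S4 
   S4   S5  S4  S4 
   S5   S5  S6  S4 
   S6   S5  S7  S4 
 * S7   S5  S4  S4 
(> = start, * = accepting)

start=S0 accept=S7 S0-a->S1 S0-b->S1 S0-c->S2 S1-a->S1 S1-b->S1 S1-c->S1 S2-a->S1 S2-b->S3 S2-c->S1 S3-a->S1 S3-b->S1 S3-c->S4 S4-a->S5 S4-b->S4 S4-c->S4 S5-a->S5 S5-b->S6 S5-c->S4 S6-a->S5 S6-b->S7 S6-c->S4 S7-a->S5 S7-b->S4 S7-c->S4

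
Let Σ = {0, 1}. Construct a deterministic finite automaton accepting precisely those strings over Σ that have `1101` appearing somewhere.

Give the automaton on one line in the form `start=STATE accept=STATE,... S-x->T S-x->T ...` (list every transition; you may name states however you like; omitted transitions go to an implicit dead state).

Track how much of `1101` has been matched so far: state s0 is no progress, s4 is the absorbing accept state reached once `1101` has occurred. Intermediate states record partial matches; on a mismatch, fall back to the longest reusable overlap.
5 states suffice.
        0   1  
>  s0   s0  s1 
   s1   s0  s2 
   s2   s3  s2 
   s3   s0  s4 
 * s4   s4  s4 
(> = start, * = accepting)

start=s0 accept=s4 s0-0->s0 s0-1->s1 s1-0->s0 s1-1->s2 s2-0->s3 s2-1->s2 s3-0->s0 s3-1->s4 s4-0->s4 s4-1->s4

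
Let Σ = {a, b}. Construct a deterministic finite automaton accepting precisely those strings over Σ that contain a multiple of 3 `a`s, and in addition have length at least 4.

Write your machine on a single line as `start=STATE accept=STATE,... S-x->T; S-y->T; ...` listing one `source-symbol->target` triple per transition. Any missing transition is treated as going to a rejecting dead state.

Build one automaton per condition and run them in lockstep. The first has 3 states tracking the count of `a`s modulo 3; the second has 6 states tracking the input length, saturating at 5. A product state is a pair (one from each), accepting exactly when both do. After merging equivalent states the machine shrinks.
9 states suffice.
        a   b  
>  q0   q1  q2 
   q1   q3  q4 
   q2   q4  q5 
   q3   q6  q7 
   q4   q7  q4 
   q5   q4  q6 
   q6   q4  q8 
   q7   q8  q7 
 * q8   q4  q8 
(> = start, * = accepting)

start=q0; accept=q8; q0-a->q1; q0-b->q2; q1-a->q3; q1-b->q4; q2-a->q4; q2-b->q5; q3-a->q6; q3-b->q7; q4-a->q7; q4-b->q4; q5-a->q4; q5-b->q6; q6-a->q4; q6-b->q8; q7-a->q8; q7-b->q7; q8-a->q4; q8-b->q8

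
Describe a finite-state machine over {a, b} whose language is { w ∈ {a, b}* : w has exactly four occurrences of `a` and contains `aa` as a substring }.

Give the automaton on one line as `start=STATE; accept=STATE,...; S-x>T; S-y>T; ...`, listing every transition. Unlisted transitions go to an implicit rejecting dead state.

Handle the two conditions separately and then intersect. One (6 states) tracks the count of `a`s, saturating at 5; the other (3 states) tracks whether and how much of `aa` has been seen. Each combined state is a pair, one component from each; accept when both components accept.
15 states suffice.
          a    b  
>  q0     q1   q0 
   q1     q2   q3 
   q2     q4   q2 
   q3     q5   q3 
   q4     q6   q4 
   q5     q4   q7 
 * q6     q8   q6 
   q7     q9   q7 
   q8     q8   q8 
   q9     q6  q10 
   q10   q11  q10 
   q11    q8  q12 
   q12   q13  q12 
   q13    q8  q14 
   q14   q13  q14 
(> = start, * = accepting)

start=q0; accept=q6; q0-a>q1; q0-b>q0; q1-a>q2; q1-b>q3; q2-a>q4; q2-b>q2; q3-a>q5; q3-b>q3; q4-a>q6; q4-b>q4; q5-a>q4; q5-b>q7; q6-a>q8; q6-b>q6; q7-a>q9; q7-b>q7; q8-a>q8; q8-b>q8; q9-a>q6; q9-b>q10; q10-a>q11; q10-b>q10; q11-a>q8; q11-b>q12; q12-a>q13; q12-b>q12; q13-a>q8; q13-b>q14; q14-a>q13; q14-b>q14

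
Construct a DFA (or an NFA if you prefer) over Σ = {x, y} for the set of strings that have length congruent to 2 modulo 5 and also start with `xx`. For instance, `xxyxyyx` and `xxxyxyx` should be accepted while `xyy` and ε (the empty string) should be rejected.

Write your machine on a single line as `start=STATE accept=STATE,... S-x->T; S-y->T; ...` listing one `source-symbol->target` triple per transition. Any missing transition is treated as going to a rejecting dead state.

Run two small machines in parallel and take their product. The first has 5 states tracking the input length modulo 5; the second has 4 states tracking whether the input so far still matches the prefix `xx`. A product state is a pair (one from each), accepting exactly when both do.
          x    y  
>  q0     q1   q2 
   q1     q3   q4 
   q2     q4   q4 
 * q3     q5   q5 
   q4     q6   q6 
   q5     q7   q7 
   q6     q8   q8 
   q7     q9   q9 
   q8    q10  q10 
   q9    q11  q11 
   q10    q2   q2 
   q11    q3   q3 
(> = start, * = accepting)

start=q0; accept=q3; q0-x->q1; q0-y->q2; q1-x->q3; q1-y->q4; q2-x->q4; q2-y->q4; q3-x->q5; q3-y->q5; q4-x->q6; q4-y->q6; q5-x->q7; q5-y->q7; q6-x->q8; q6-y->q8; q7-x->q9; q7-y->q9; q8-x->q10; q8-y->q10; q9-x->q11; q9-y->q11; q10-x->q2; q10-y->q2; q11-x->q3; q11-y->q3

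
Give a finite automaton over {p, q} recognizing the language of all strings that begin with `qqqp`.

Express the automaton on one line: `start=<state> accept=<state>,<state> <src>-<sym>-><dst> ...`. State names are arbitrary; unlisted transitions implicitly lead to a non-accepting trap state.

start=s0 accept=s4 s0-p->s5 s0-q->s1 s1-p->s5 s1-q->s2 s2-p->s5 s2-q->s3 s3-p->s4 s3-q->s5 s4-p->s4 s4-q->s4 s5-p->s5 s5-q->s5

Check the first 4 symbols one by one: s0 through s3 record how many have matched `qqqp` so far; any wrong symbol goes to the dead state s5. After all 4 match we enter the accepting sink s4.
A 6-state machine:
        p   q  
>  s0   s5  s1 
   s1   s5  s2 
   s2   s5  s3 
   s3   s4  s5 
 * s4   s4  s4 
   s5   s5  s5 
(> = start, * = accepting)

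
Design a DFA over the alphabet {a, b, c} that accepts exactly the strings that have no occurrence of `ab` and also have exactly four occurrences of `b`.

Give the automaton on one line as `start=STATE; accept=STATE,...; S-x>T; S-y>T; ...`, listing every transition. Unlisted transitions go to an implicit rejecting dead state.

Build one automaton per condition and run them in lockstep. The first has 3 states tracking partial matches of the forbidden pattern `ab`; the second has 6 states tracking the count of `b`s, saturating at 5. A product state is a pair (one from each), accepting exactly when both do. Minimizing collapses redundant product states.
10 states suffice.
        a   b   c  
>  S0   S1  S2  S0 
   S1   S1  S3  S0 
   S2   S4  S5  S2 
   S3   S3  S3  S3 
   S4   S4  S3  S2 
   S5   S6  S7  S5 
   S6   S6  S3  S5 
   S7   S8  S9  S7 
   S8   S8  S3  S7 
 * S9   S9  S3  S9 
(> = start, * = accepting)

start=S0; accept=S9; S0-a>S1; S0-b>S2; S0-c>S0; S1-a>S1; S1-b>S3; S1-c>S0; S2-a>S4; S2-b>S5; S2-c>S2; S3-a>S3; S3-b>S3; S3-c>S3; S4-a>S4; S4-b>S3; S4-c>S2; S5-a>S6; S5-b>S7; S5-c>S5; S6-a>S6; S6-b>S3; S6-c>S5; S7-a>S8; S7-b>S9; S7-c>S7; S8-a>S8; S8-b>S3; S8-c>S7; S9-a>S9; S9-b>S3; S9-c>S9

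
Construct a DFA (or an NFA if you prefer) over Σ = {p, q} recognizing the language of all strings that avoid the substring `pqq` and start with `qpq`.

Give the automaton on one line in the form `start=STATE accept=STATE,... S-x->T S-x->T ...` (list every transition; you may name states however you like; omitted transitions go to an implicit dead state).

start=A accept=H,I A-p->B A-q->C B-p->B B-q->D C-p->E C-q->F D-p->B D-q->G E-p->B E-q->H F-p->B F-q->F G-p->G G-q->G H-p->I H-q->J I-p->I I-q->H J-p->J J-q->J

Run two small machines in parallel and take their product. The first has 4 states tracking partial matches of the forbidden pattern `pqq`; the second has 5 states tracking whether the input so far still matches the prefix `qpq`. A product state is a pair (one from each), accepting exactly when both do.
A 10-state machine:
       p  q 
>  A   B  C 
   B   B  D 
   C   E  F 
   D   B  G 
   E   B  H 
   F   B  F 
   G   G  G 
 * H   I  J 
 * I   I  H 
   J   J  J 
(> = start, * = accepting)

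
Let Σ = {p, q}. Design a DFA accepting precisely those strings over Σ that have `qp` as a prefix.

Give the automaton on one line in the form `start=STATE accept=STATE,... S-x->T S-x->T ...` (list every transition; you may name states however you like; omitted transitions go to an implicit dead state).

start=A accept=C A-p->D A-q->B B-p->C B-q->D C-p->C C-q->C D-p->D D-q->D

Check the first 2 symbols one by one: A through B record how many have matched `qp` so far; any wrong symbol goes to the dead state D. After all 2 match we enter the accepting sink C.
A 4-state machine:
       p  q 
>  A   D  B 
   B   C  D 
 * C   C  C 
   D   D  D 
(> = start, * = accepting)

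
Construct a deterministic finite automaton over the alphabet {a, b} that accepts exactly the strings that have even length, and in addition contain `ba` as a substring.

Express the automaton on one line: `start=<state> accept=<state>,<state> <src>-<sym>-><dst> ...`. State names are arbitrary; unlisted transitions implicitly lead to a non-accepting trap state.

Run two small machines in parallel and take their product. One (2 states) tracks the input length modulo 2; the other (3 states) tracks whether and how much of `ba` has been seen. Each combined state is a pair, one component from each; accept when both components accept.
6 states suffice.
        a   b  
>  q0   q1  q2 
   q1   q0  q3 
   q2   q4  q3 
   q3   q5  q2 
 * q4   q5  q5 
   q5   q4  q4 
(> = start, * = accepting)

start=q0 accept=q4 q0-a->q1 q0-b->q2 q1-a->q0 q1-b->q3 q2-a->q4 q2-b->q3 q3-a->q5 q3-b->q2 q4-a->q5 q4-b->q5 q5-a->q4 q5-b->q4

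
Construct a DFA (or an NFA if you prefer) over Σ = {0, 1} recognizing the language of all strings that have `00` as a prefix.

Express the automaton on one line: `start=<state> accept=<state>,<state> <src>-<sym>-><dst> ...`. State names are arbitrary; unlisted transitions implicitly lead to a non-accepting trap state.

start=A accept=C A-0->B A-1->D B-0->C B-1->D C-0->C C-1->C D-0->D D-1->D

Walk along `00` while the input agrees: from A take `0` to B, and so on. Any deviation drops to the rejecting sink D. Once C is reached the prefix is confirmed and every continuation is accepted.
4 states suffice.
       0  1 
>  A   B  D 
   B   C  D 
 * C   C  C 
   D   D  D 
(> = start, * = accepting)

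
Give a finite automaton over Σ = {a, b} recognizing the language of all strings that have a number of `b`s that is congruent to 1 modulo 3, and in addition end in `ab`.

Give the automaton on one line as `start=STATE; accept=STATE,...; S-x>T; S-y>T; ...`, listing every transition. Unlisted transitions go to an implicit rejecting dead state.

Handle the two conditions separately and then intersect. One (3 states) tracks the count of `b`s modulo 3; the other (3 states) tracks how much of the suffix `ab` has currently been matched. Each combined state is a pair, one component from each; accept when both components accept.
A 9-state machine:
        a   b  
>  s0   s1  s2 
   s1   s1  s3 
   s2   s4  s5 
 * s3   s4  s5 
   s4   s4  s6 
   s5   s7  s0 
   s6   s7  s0 
   s7   s7  s8 
   s8   s1  s2 
(> = start, * = accepting)

start=s0; accept=s3; s0-a>s1; s0-b>s2; s1-a>s1; s1-b>s3; s2-a>s4; s2-b>s5; s3-a>s4; s3-b>s5; s4-a>s4; s4-b>s6; s5-a>s7; s5-b>s0; s6-a>s7; s6-b>s0; s7-a>s7; s7-b>s8; s8-a>s1; s8-b>s2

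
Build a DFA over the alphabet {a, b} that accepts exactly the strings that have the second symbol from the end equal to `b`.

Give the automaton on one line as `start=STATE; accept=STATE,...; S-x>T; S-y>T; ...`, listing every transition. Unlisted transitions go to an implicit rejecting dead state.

Because acceptance depends on a position counted from the end, the machine has to buffer the most recent 2 symbols. Make each state the string of the last up-to-2 symbols read; on input `x` shift the window left and append `x`. Accept when the buffered window has length 2 and begins with `b`.
With 7 states:
        a   b  
>  s0   s1  s2 
   s1   s3  s4 
   s2   s5  s6 
   s3   s3  s4 
   s4   s5  s6 
 * s5   s3  s4 
 * s6   s5  s6 
(> = start, * = accepting)

start=s0; accept=s5,s6; s0-a>s1; s0-b>s2; s1-a>s3; s1-b>s4; s2-a>s5; s2-b>s6; s3-a>s3; s3-b>s4; s4-a>s5; s4-b>s6; s5-a>s3; s5-b>s4; s6-a>s5; s6-b>s6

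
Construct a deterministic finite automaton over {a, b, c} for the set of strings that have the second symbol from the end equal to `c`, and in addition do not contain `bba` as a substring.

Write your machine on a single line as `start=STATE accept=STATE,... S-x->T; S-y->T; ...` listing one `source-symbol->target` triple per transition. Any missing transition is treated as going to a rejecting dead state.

start=S0; accept=S10,S11,S12; S0-a->S1; S0-b->S2; S0-c->S3; S1-a->S4; S1-b->S5; S1-c->S6; S2-a->S7; S2-b->S8; S2-c->S9; S3-a->S10; S3-b->S11; S3-c->S12; S4-a->S4; S4-b->S5; S4-c->S6; S5-a->S7; S5-b->S8; S5-c->S9; S6-a->S10; S6-b->S11; S6-c->S12; S7-a->S4; S7-b->S5; S7-c->S6; S8-a->S13; S8-b->S8; S8-c->S9; S9-a->S10; S9-b->S11; S9-c->S12; S10-a->S4; S10-b->S5; S10-c->S6; S11-a->S7; S11-b->S8; S11-c->S9; S12-a->S10; S12-b->S11; S12-c->S12; S13-a->S14; S13-b->S15; S13-c->S16; S14-a->S14; S14-b->S15; S14-c->S16; S15-a->S13; S15-b->S17; S15-c->S18; S16-a->S19; S16-b->S20; S16-c->S21; S17-a->S13; S17-b->S17; S17-c->S18; S18-a->S19; S18-b->S20; S18-c->S21; S19-a->S14; S19-b->S15; S19-c->S16; S20-a->S13; S20-b->S17; S20-c->S18; S21-a->S19; S21-b->S20; S21-c->S21

Handle the two conditions separately and then intersect. One (13 states) tracks the last 2 symbols read; the other (4 states) tracks partial matches of the forbidden pattern `bba`. Each combined state is a pair, one component from each; accept when both components accept.
A 22-state machine:
          a    b    c  
>  S0     S1   S2   S3 
   S1     S4   S5   S6 
   S2     S7   S8   S9 
   S3    S10  S11  S12 
   S4     S4   S5   S6 
   S5     S7   S8   S9 
   S6    S10  S11  S12 
   S7     S4   S5   S6 
   S8    S13   S8   S9 
   S9    S10  S11  S12 
 * S10    S4   S5   S6 
 * S11    S7   S8   S9 
 * S12   S10  S11  S12 
   S13   S14  S15  S16 
   S14   S14  S15  S16 
   S15   S13  S17  S18 
   S16   S19  S20  S21 
   S17   S13  S17  S18 
   S18   S19  S20  S21 
   S19   S14  S15  S16 
   S20   S13  S17  S18 
   S21   S19  S20  S21 
(> = start, * = accepting)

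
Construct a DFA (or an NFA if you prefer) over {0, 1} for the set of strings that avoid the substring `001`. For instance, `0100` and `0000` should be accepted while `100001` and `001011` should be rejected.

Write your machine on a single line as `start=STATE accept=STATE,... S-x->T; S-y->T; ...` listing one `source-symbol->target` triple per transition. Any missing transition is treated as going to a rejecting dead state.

start=q0; accept=q0,q1,q2; q0-0->q1; q0-1->q0; q1-0->q2; q1-1->q0; q2-0->q2; q2-1->q3; q3-0->q3; q3-1->q3

Track partial matches of the forbidden pattern `001`. State q3 is a dead state reached once `001` has occurred; every other state accepts. q0 means no part of `001` is currently matched.
        0   1  
>* q0   q1  q0 
 * q1   q2  q0 
 * q2   q2  q3 
   q3   q3  q3 
(> = start, * = accepting)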